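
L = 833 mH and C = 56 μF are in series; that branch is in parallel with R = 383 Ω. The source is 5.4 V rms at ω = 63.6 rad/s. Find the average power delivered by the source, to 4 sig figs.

X_L = ωL = 52.98 Ω
X_C = 1/(ωC) = 280.8 Ω
Branch 1: Z₁ = R = 383.0 Ω
Branch 2 (series LC): Z₂ = j(X_L − X_C) = −j227.8 Ω
Parallel: Z = Z₁Z₂/(Z₁+Z₂), |Z| = 195.8 Ω, ∠Z = -59.26°
I = V/|Z| = 27.58 mA
P = VI cos φ = 5.4 × 0.02758 × cos(-59.26°) = 76.14 mW

76.14 mW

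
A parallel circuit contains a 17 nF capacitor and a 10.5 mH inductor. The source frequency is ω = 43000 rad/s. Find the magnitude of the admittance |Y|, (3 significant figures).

X_L = ωL = 452 Ω
X_C = 1/(ωC) = 1370 Ω
Parallel: admittances add. Y = 1/(jωL) + jωC
Y = (0 − j0.00148) S
|Y| = 0.00148 S → |Z| = 1/|Y| = 674 Ω, ∠Z = −∠Y = 90.0°

1.48 mS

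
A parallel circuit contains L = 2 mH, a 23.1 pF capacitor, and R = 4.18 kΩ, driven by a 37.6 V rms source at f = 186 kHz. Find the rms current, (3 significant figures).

17.6 mA

ω = 2πf = 1.169e+06 rad/s
X_L = ωL = 2340 Ω
X_C = 1/(ωC) = 37000 Ω
Parallel: admittances add. Y = 1/R + 1/(jωL) + jωC
Y = (0.000239 − j0.000401) S
|Y| = 0.000467 S → |Z| = 1/|Y| = 2140 Ω, ∠Z = −∠Y = 59.2°
I = V/|Z| = 37.6/2140 = 17.6 mA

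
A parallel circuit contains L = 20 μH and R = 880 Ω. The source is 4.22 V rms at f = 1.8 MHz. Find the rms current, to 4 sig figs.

ω = 2πf = 1.131e+07 rad/s
X_L = ωL = 226.2 Ω
Parallel: admittances add. Y = 1/R + 1/(jωL)
Y = (0.001136 − j0.004421) S
|Y| = 0.004565 S → |Z| = 1/|Y| = 219.1 Ω, ∠Z = −∠Y = 75.58°
I = V/|Z| = 4.22/219.1 = 19.26 mA

19.26 mA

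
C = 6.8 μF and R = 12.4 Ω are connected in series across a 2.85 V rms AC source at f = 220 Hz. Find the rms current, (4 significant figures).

ω = 2πf = 1382 rad/s
X_C = 1/(ωC) = 106.4 Ω
Z = 12.40 − j106.4 Ω
|Z| = √(12.40² + 106.4²) = 107.1 Ω
I = V/|Z| = 2.85/107.1 = 26.61 mA

26.61 mA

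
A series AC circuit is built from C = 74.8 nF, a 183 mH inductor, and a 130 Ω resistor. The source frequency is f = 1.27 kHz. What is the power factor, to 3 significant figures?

0.517

ω = 2πf = 7980 rad/s
X_L = ωL = 1460 Ω
X_C = 1/(ωC) = 1680 Ω
Net reactance X = X_L − X_C = -215 Ω
Z = 130 − j215 Ω
|Z| = √(130² + 215²) = 251 Ω
∠Z = arctan(-215/130) = -58.9°
cos φ = cos(-58.9°) = 0.517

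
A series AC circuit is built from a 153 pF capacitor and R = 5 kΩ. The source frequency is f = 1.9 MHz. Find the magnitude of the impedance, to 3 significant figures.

ω = 2πf = 1.194e+07 rad/s
X_C = 1/(ωC) = 547 Ω
Z = 5000 − j547 Ω
|Z| = √(5000² + 547²) = 5030 Ω

5030 Ω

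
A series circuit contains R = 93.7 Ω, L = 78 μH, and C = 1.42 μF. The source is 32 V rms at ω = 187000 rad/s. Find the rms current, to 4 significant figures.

X_L = ωL = 14.59 Ω
X_C = 1/(ωC) = 3.766 Ω
Net reactance X = X_L − X_C = 10.82 Ω
Z = 93.70 + j10.82 Ω
|Z| = √(93.70² + 10.82²) = 94.32 Ω
I = V/|Z| = 32/94.32 = 339.3 mA

339.3 mA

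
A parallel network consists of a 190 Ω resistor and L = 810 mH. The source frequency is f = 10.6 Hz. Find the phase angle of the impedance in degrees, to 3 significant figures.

ω = 2πf = 66.60 rad/s
X_L = ωL = 53.9 Ω
Parallel: admittances add. Y = 1/R + 1/(jωL)
Y = (0.00526 − j0.0185) S
|Y| = 0.0193 S → |Z| = 1/|Y| = 51.9 Ω, ∠Z = −∠Y = 74.1°

74.1°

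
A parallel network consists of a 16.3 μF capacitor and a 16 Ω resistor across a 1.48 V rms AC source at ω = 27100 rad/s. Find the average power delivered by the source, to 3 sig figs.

137 mW

X_C = 1/(ωC) = 2.26 Ω
Parallel: admittances add. Y = 1/R + jωC
Y = (0.0625 + j0.442) S
|Y| = 0.446 S → |Z| = 1/|Y| = 2.24 Ω, ∠Z = −∠Y = -81.9°
I = V/|Z| = 660 mA
P = VI cos φ = 1.48 × 0.660 × cos(-81.9°) = 137 mW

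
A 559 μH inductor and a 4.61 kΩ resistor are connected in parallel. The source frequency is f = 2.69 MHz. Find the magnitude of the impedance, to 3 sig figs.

ω = 2πf = 1.69e+07 rad/s
X_L = ωL = 9450 Ω
Parallel: admittances add. Y = 1/R + 1/(jωL)
Y = (0.000217 − j0.000106) S
|Y| = 0.000241 S → |Z| = 1/|Y| = 4140 Ω, ∠Z = −∠Y = 26.0°

4140 Ω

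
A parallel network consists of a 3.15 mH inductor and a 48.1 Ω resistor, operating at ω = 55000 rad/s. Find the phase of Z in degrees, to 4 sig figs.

X_L = ωL = 173.2 Ω
Parallel: admittances add. Y = 1/R + 1/(jωL)
Y = (0.02079 − j0.005772) S
|Y| = 0.02158 S → |Z| = 1/|Y| = 46.35 Ω, ∠Z = −∠Y = 15.52°

15.52°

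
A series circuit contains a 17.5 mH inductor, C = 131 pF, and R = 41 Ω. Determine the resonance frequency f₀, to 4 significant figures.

ω₀ = 1/√(LC) = 1/√(0.0175 × 1.31e-10) = 660500 rad/s
f₀ = ω₀/(2π) = 105.1 kHz

105.1 kHz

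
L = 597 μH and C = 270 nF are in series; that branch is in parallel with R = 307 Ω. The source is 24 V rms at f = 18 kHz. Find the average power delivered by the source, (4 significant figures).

ω = 2πf = 113100 rad/s
X_L = ωL = 67.52 Ω
X_C = 1/(ωC) = 32.75 Ω
Branch 1: Z₁ = R = 307.0 Ω
Branch 2 (series LC): Z₂ = j(X_L − X_C) = j34.77 Ω
Parallel: Z = Z₁Z₂/(Z₁+Z₂), |Z| = 34.55 Ω, ∠Z = 83.54°
I = V/|Z| = 694.6 mA
P = VI cos φ = 24 × 0.6946 × cos(83.54°) = 1.876 W

1.876 W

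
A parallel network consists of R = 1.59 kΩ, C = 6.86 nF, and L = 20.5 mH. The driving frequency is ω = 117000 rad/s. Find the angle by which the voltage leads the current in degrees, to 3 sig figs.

X_L = ωL = 2400 Ω
X_C = 1/(ωC) = 1250 Ω
Parallel: admittances add. Y = 1/R + 1/(jωL) + jωC
Y = (0.000629 + j0.000386) S
|Y| = 0.000738 S → |Z| = 1/|Y| = 1360 Ω, ∠Z = −∠Y = -31.5°

-31.5°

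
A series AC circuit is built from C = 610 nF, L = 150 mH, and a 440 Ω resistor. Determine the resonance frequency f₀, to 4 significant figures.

526.2 Hz

ω₀ = 1/√(LC) = 1/√(0.15 × 6.1e-07) = 3306 rad/s
f₀ = ω₀/(2π) = 526.2 Hz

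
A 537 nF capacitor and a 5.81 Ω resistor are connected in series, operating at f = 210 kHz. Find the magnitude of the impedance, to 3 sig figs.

5.98 Ω

ω = 2πf = 1.319e+06 rad/s
X_C = 1/(ωC) = 1.41 Ω
Z = 5.81 − j1.41 Ω
|Z| = √(5.81² + 1.41²) = 5.98 Ω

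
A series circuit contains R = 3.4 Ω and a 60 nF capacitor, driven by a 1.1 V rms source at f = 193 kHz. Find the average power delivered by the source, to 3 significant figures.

ω = 2πf = 1.213e+06 rad/s
X_C = 1/(ωC) = 13.7 Ω
Z = 3.40 − j13.7 Ω
|Z| = √(3.40² + 13.7²) = 14.2 Ω
∠Z = arctan(-13.7/3.40) = -76.1°
I = V/|Z| = 77.7 mA
P = VI cos φ = 1.1 × 0.0777 × cos(-76.1°) = 20.5 mW

20.5 mW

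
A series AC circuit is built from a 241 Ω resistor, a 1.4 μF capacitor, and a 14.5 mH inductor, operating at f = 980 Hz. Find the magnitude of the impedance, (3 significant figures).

ω = 2πf = 6158 rad/s
X_L = ωL = 89.3 Ω
X_C = 1/(ωC) = 116 Ω
Net reactance X = X_L − X_C = -26.7 Ω
Z = 241 − j26.7 Ω
|Z| = √(241² + 26.7²) = 242 Ω

242 Ω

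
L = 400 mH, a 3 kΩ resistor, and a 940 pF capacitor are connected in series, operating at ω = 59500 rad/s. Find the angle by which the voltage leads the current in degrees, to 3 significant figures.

63.1°

X_L = ωL = 23800 Ω
X_C = 1/(ωC) = 17900 Ω
Net reactance X = X_L − X_C = 5920 Ω
Z = 3000 + j5920 Ω
|Z| = √(3000² + 5920²) = 6640 Ω
∠Z = arctan(5920/3000) = 63.1°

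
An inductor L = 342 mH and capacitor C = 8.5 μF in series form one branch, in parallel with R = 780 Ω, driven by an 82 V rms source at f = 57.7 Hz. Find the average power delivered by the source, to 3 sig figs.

ω = 2πf = 362.5 rad/s
X_L = ωL = 124 Ω
X_C = 1/(ωC) = 325 Ω
Branch 1: Z₁ = R = 780 Ω
Branch 2 (series LC): Z₂ = j(X_L − X_C) = −j201 Ω
Parallel: Z = Z₁Z₂/(Z₁+Z₂), |Z| = 194 Ω, ∠Z = -75.6°
I = V/|Z| = 422 mA
P = VI cos φ = 82 × 0.422 × cos(-75.6°) = 8.62 W

8.62 W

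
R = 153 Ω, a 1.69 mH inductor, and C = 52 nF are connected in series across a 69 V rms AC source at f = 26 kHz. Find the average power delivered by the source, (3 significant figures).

ω = 2πf = 163400 rad/s
X_L = ωL = 276 Ω
X_C = 1/(ωC) = 118 Ω
Net reactance X = X_L − X_C = 158 Ω
Z = 153 + j158 Ω
|Z| = √(153² + 158²) = 220 Ω
∠Z = arctan(158/153) = 46.0°
I = V/|Z| = 313 mA
P = VI cos φ = 69 × 0.313 × cos(46.0°) = 15.0 W

15.0 W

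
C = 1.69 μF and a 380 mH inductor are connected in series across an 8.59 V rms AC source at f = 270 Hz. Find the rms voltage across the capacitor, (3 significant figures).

10.1 V

ω = 2πf = 1696 rad/s
X_L = ωL = 645 Ω
X_C = 1/(ωC) = 349 Ω
Net reactance X = X_L − X_C = 296 Ω
Z = j296 Ω
|Z| = √(0² + 296²) = 296 Ω
I = V/|Z| = 29.0 mA
V_C = I·|Z_C| = 0.0290 × 349 = 10.1 V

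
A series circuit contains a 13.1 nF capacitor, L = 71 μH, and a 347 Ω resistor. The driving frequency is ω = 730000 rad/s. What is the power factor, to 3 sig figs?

X_L = ωL = 51.8 Ω
X_C = 1/(ωC) = 105 Ω
Net reactance X = X_L − X_C = -52.7 Ω
Z = 347 − j52.7 Ω
|Z| = √(347² + 52.7²) = 351 Ω
∠Z = arctan(-52.7/347) = -8.64°
cos φ = cos(-8.64°) = 0.989

0.989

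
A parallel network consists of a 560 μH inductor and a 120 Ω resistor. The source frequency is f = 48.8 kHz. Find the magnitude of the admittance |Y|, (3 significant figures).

ω = 2πf = 306600 rad/s
X_L = ωL = 172 Ω
Parallel: admittances add. Y = 1/R + 1/(jωL)
Y = (0.00833 − j0.00582) S
|Y| = 0.0102 S → |Z| = 1/|Y| = 98.4 Ω, ∠Z = −∠Y = 34.9°

10.2 mS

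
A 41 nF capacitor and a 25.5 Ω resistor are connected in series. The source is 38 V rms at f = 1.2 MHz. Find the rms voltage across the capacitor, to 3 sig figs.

ω = 2πf = 7.54e+06 rad/s
X_C = 1/(ωC) = 3.23 Ω
Z = 25.5 − j3.23 Ω
|Z| = √(25.5² + 3.23²) = 25.7 Ω
I = V/|Z| = 1.48 A
V_C = I·|Z_C| = 1.48 × 3.23 = 4.78 V

4.78 V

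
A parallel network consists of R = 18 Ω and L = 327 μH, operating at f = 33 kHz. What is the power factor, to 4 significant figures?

0.9665

ω = 2πf = 207300 rad/s
X_L = ωL = 67.80 Ω
Parallel: admittances add. Y = 1/R + 1/(jωL)
Y = (0.05556 − j0.01475) S
|Y| = 0.05748 S → |Z| = 1/|Y| = 17.40 Ω, ∠Z = −∠Y = 14.87°
cos φ = cos(14.87°) = 0.9665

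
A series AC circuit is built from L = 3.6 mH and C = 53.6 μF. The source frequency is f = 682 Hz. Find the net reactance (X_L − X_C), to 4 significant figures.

ω = 2πf = 4285 rad/s
X_L = ωL = 15.43 Ω
X_C = 1/(ωC) = 4.354 Ω
X = 15.43 − 4.354 = 11.07 Ω

11.07 Ω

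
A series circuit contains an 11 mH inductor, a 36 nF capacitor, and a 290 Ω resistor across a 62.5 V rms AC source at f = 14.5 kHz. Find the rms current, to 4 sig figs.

82.76 mA

ω = 2πf = 91110 rad/s
X_L = ωL = 1002 Ω
X_C = 1/(ωC) = 304.9 Ω
Net reactance X = X_L − X_C = 697.3 Ω
Z = 290.0 + j697.3 Ω
|Z| = √(290.0² + 697.3²) = 755.2 Ω
I = V/|Z| = 62.5/755.2 = 82.76 mA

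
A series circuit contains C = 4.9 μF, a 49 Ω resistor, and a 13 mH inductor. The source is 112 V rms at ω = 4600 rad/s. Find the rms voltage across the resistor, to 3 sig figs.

X_L = ωL = 59.8 Ω
X_C = 1/(ωC) = 44.4 Ω
Net reactance X = X_L − X_C = 15.4 Ω
Z = 49.0 + j15.4 Ω
|Z| = √(49.0² + 15.4²) = 51.4 Ω
I = V/|Z| = 2.18 A
V_R = I·|Z_R| = 2.18 × 49.0 = 107 V

107 V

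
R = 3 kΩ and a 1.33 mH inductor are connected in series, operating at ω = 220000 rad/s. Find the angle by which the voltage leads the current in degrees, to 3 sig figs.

X_L = ωL = 293 Ω
Z = 3000 + j293 Ω
|Z| = √(3000² + 293²) = 3010 Ω
∠Z = arctan(293/3000) = 5.57°

5.57°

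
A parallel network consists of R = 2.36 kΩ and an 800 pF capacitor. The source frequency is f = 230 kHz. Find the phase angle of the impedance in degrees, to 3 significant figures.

ω = 2πf = 1.445e+06 rad/s
X_C = 1/(ωC) = 865 Ω
Parallel: admittances add. Y = 1/R + jωC
Y = (0.000424 + j0.00116) S
|Y| = 0.00123 S → |Z| = 1/|Y| = 812 Ω, ∠Z = −∠Y = -69.9°

-69.9°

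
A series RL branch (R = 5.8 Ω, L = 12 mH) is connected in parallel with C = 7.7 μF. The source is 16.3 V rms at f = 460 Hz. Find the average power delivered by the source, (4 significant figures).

ω = 2πf = 2890 rad/s
X_L = ωL = 34.68 Ω
X_C = 1/(ωC) = 44.93 Ω
Branch 1 (R+jX_L): Z₁ = 5.800 + j34.68 Ω, |Z₁| = 35.16 Ω
Branch 2 (−jX_C): Z₂ = −j44.93 Ω
Parallel: Z = Z₁Z₂/(Z₁+Z₂), |Z| = 134.2 Ω, ∠Z = 51.00°
I = V/|Z| = 121.5 mA
P = VI cos φ = 16.3 × 0.1215 × cos(51.00°) = 1.246 W

1.246 W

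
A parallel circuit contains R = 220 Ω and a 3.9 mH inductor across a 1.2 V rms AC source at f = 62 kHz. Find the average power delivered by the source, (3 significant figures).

6.55 mW

ω = 2πf = 389600 rad/s
X_L = ωL = 1520 Ω
Parallel: admittances add. Y = 1/R + 1/(jωL)
Y = (0.00455 − j0.000658) S
|Y| = 0.00459 S → |Z| = 1/|Y| = 218 Ω, ∠Z = −∠Y = 8.24°
I = V/|Z| = 5.51 mA
P = VI cos φ = 1.2 × 0.00551 × cos(8.24°) = 6.55 mW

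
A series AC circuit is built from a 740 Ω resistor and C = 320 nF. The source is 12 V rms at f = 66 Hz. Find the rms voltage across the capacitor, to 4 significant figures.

11.94 V

ω = 2πf = 414.7 rad/s
X_C = 1/(ωC) = 7536 Ω
Z = 740.0 − j7536 Ω
|Z| = √(740.0² + 7536²) = 7572 Ω
I = V/|Z| = 1.585 mA
V_C = I·|Z_C| = 0.001585 × 7536 = 11.94 V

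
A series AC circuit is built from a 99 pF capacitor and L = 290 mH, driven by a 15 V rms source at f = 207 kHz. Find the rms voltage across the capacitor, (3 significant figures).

ω = 2πf = 1.301e+06 rad/s
X_L = ωL = 377000 Ω
X_C = 1/(ωC) = 7770 Ω
Net reactance X = X_L − X_C = 369000 Ω
Z = j369000 Ω
|Z| = √(0² + 369000²) = 369000 Ω
I = V/|Z| = 40.6 μA
V_C = I·|Z_C| = 4.06e-05 × 7770 = 0.315 V

0.315 V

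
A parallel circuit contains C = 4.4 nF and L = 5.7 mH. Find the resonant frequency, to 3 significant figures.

31.8 kHz

ω₀ = 1/√(LC) = 1/√(0.0057 × 4.4e-09) = 199700 rad/s
f₀ = ω₀/(2π) = 31.8 kHz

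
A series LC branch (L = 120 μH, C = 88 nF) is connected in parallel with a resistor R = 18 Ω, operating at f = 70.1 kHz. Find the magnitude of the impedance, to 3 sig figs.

ω = 2πf = 440500 rad/s
X_L = ωL = 52.9 Ω
X_C = 1/(ωC) = 25.8 Ω
Branch 1: Z₁ = R = 18.0 Ω
Branch 2 (series LC): Z₂ = j(X_L − X_C) = j27.1 Ω
Parallel: Z = Z₁Z₂/(Z₁+Z₂), |Z| = 15.0 Ω, ∠Z = 33.6°

15.0 Ω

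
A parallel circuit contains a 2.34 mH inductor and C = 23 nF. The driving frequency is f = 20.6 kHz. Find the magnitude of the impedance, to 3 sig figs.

3080 Ω

ω = 2πf = 129400 rad/s
X_L = ωL = 303 Ω
X_C = 1/(ωC) = 336 Ω
Parallel: admittances add. Y = 1/(jωL) + jωC
Y = (0 − j0.000325) S
|Y| = 0.000325 S → |Z| = 1/|Y| = 3080 Ω, ∠Z = −∠Y = 90.0°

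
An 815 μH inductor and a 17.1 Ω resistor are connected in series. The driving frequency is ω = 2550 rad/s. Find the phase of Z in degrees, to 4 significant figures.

6.929°

X_L = ωL = 2.078 Ω
Z = 17.10 + j2.078 Ω
|Z| = √(17.10² + 2.078²) = 17.23 Ω
∠Z = arctan(2.078/17.10) = 6.929°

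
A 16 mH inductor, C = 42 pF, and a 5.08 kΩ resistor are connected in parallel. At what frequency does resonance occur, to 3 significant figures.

194 kHz

ω₀ = 1/√(LC) = 1/√(0.016 × 4.2e-11) = 1.22e+06 rad/s
f₀ = ω₀/(2π) = 194 kHz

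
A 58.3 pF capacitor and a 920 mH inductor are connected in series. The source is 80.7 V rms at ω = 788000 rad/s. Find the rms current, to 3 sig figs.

X_L = ωL = 725000 Ω
X_C = 1/(ωC) = 21800 Ω
Net reactance X = X_L − X_C = 703000 Ω
Z = j703000 Ω
|Z| = √(0² + 703000²) = 703000 Ω
I = V/|Z| = 80.7/703000 = 115 μA

115 μA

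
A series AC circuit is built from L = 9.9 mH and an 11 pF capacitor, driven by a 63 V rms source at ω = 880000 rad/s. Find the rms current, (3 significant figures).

666 μA

X_L = ωL = 8710 Ω
X_C = 1/(ωC) = 103000 Ω
Net reactance X = X_L − X_C = -94600 Ω
Z = − j94600 Ω
|Z| = √(0² + 94600²) = 94600 Ω
I = V/|Z| = 63/94600 = 666 μA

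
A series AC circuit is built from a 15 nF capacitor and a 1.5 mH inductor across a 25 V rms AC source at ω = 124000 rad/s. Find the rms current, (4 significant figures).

71.10 mA

X_L = ωL = 186.0 Ω
X_C = 1/(ωC) = 537.6 Ω
Net reactance X = X_L − X_C = -351.6 Ω
Z = − j351.6 Ω
|Z| = √(0² + 351.6²) = 351.6 Ω
I = V/|Z| = 25/351.6 = 71.10 mA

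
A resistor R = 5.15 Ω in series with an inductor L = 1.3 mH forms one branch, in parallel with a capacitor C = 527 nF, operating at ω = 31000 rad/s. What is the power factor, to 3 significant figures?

0.360

X_L = ωL = 40.3 Ω
X_C = 1/(ωC) = 61.2 Ω
Branch 1 (R+jX_L): Z₁ = 5.15 + j40.3 Ω, |Z₁| = 40.6 Ω
Branch 2 (−jX_C): Z₂ = −j61.2 Ω
Parallel: Z = Z₁Z₂/(Z₁+Z₂), |Z| = 115 Ω, ∠Z = 68.9°
cos φ = cos(68.9°) = 0.360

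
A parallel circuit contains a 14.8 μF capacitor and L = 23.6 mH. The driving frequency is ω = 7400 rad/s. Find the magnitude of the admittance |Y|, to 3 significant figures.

X_L = ωL = 175 Ω
X_C = 1/(ωC) = 9.13 Ω
Parallel: admittances add. Y = 1/(jωL) + jωC
Y = (0 + j0.104) S
|Y| = 0.104 S → |Z| = 1/|Y| = 9.63 Ω, ∠Z = −∠Y = -90.0°

104 mS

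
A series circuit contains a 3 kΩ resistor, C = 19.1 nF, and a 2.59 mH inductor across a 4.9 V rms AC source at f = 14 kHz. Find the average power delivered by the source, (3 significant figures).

ω = 2πf = 87960 rad/s
X_L = ωL = 228 Ω
X_C = 1/(ωC) = 595 Ω
Net reactance X = X_L − X_C = -367 Ω
Z = 3000 − j367 Ω
|Z| = √(3000² + 367²) = 3020 Ω
∠Z = arctan(-367/3000) = -6.98°
I = V/|Z| = 1.62 mA
P = VI cos φ = 4.9 × 0.00162 × cos(-6.98°) = 7.89 mW

7.89 mW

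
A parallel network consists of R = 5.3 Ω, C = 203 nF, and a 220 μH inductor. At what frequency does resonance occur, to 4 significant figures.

ω₀ = 1/√(LC) = 1/√(0.00022 × 2.03e-07) = 149600 rad/s
f₀ = ω₀/(2π) = 23.82 kHz

23.82 kHz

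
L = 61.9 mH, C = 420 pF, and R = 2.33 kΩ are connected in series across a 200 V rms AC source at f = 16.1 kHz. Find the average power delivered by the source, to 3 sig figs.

307 mW

ω = 2πf = 101200 rad/s
X_L = ωL = 6260 Ω
X_C = 1/(ωC) = 23500 Ω
Net reactance X = X_L − X_C = -17300 Ω
Z = 2330 − j17300 Ω
|Z| = √(2330² + 17300²) = 17400 Ω
∠Z = arctan(-17300/2330) = -82.3°
I = V/|Z| = 11.5 mA
P = VI cos φ = 200 × 0.0115 × cos(-82.3°) = 307 mW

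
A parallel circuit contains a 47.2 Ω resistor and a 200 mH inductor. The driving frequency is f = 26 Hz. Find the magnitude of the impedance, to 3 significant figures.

26.9 Ω

ω = 2πf = 163.4 rad/s
X_L = ωL = 32.7 Ω
Parallel: admittances add. Y = 1/R + 1/(jωL)
Y = (0.0212 − j0.0306) S
|Y| = 0.0372 S → |Z| = 1/|Y| = 26.9 Ω, ∠Z = −∠Y = 55.3°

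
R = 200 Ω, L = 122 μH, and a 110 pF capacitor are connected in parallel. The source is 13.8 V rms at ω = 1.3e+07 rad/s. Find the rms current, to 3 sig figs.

69.9 mA

X_L = ωL = 1590 Ω
X_C = 1/(ωC) = 699 Ω
Parallel: admittances add. Y = 1/R + 1/(jωL) + jωC
Y = (0.00500 + j0.000799) S
|Y| = 0.00506 S → |Z| = 1/|Y| = 197 Ω, ∠Z = −∠Y = -9.08°
I = V/|Z| = 13.8/197 = 69.9 mA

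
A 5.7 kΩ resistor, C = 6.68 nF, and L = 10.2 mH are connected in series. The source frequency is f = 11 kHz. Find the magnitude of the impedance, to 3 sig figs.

5880 Ω

ω = 2πf = 69120 rad/s
X_L = ωL = 705 Ω
X_C = 1/(ωC) = 2170 Ω
Net reactance X = X_L − X_C = -1460 Ω
Z = 5700 − j1460 Ω
|Z| = √(5700² + 1460²) = 5880 Ω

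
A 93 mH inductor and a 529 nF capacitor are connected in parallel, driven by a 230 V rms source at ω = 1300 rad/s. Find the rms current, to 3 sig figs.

X_L = ωL = 121 Ω
X_C = 1/(ωC) = 1450 Ω
Parallel: admittances add. Y = 1/(jωL) + jωC
Y = (0 − j0.00758) S
|Y| = 0.00758 S → |Z| = 1/|Y| = 132 Ω, ∠Z = −∠Y = 90.0°
I = V/|Z| = 230/132 = 1.74 A

1.74 A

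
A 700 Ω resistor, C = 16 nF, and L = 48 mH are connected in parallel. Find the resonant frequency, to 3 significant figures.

5.74 kHz

ω₀ = 1/√(LC) = 1/√(0.048 × 1.6e-08) = 36080 rad/s
f₀ = ω₀/(2π) = 5.74 kHz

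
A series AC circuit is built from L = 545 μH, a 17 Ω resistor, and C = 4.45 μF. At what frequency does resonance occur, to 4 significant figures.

3.232 kHz

ω₀ = 1/√(LC) = 1/√(0.000545 × 4.45e-06) = 20310 rad/s
f₀ = ω₀/(2π) = 3.232 kHz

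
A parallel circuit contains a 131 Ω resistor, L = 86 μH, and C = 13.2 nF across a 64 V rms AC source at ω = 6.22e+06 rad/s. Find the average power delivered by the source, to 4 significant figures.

X_L = ωL = 534.9 Ω
X_C = 1/(ωC) = 12.18 Ω
Parallel: admittances add. Y = 1/R + 1/(jωL) + jωC
Y = (0.007634 + j0.08023) S
|Y| = 0.08060 S → |Z| = 1/|Y| = 12.41 Ω, ∠Z = −∠Y = -84.57°
I = V/|Z| = 5.158 A
P = VI cos φ = 64 × 5.158 × cos(-84.57°) = 31.27 W

31.27 W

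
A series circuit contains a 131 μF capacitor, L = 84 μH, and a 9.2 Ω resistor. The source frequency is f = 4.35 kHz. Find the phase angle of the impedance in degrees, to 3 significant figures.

ω = 2πf = 27330 rad/s
X_L = ωL = 2.30 Ω
X_C = 1/(ωC) = 0.279 Ω
Net reactance X = X_L − X_C = 2.02 Ω
Z = 9.20 + j2.02 Ω
|Z| = √(9.20² + 2.02²) = 9.42 Ω
∠Z = arctan(2.02/9.20) = 12.4°

12.4°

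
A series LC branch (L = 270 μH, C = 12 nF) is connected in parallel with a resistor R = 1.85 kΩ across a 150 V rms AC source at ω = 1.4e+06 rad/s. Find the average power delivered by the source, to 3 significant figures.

12.2 W

X_L = ωL = 378 Ω
X_C = 1/(ωC) = 59.5 Ω
Branch 1: Z₁ = R = 1850 Ω
Branch 2 (series LC): Z₂ = j(X_L − X_C) = j318 Ω
Parallel: Z = Z₁Z₂/(Z₁+Z₂), |Z| = 314 Ω, ∠Z = 80.2°
I = V/|Z| = 478 mA
P = VI cos φ = 150 × 0.478 × cos(80.2°) = 12.2 W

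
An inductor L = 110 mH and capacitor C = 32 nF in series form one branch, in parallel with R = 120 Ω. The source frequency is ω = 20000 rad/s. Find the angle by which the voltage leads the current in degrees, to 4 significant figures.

10.66°

X_L = ωL = 2200 Ω
X_C = 1/(ωC) = 1562 Ω
Branch 1: Z₁ = R = 120.0 Ω
Branch 2 (series LC): Z₂ = j(X_L − X_C) = j637.5 Ω
Parallel: Z = Z₁Z₂/(Z₁+Z₂), |Z| = 117.9 Ω, ∠Z = 10.66°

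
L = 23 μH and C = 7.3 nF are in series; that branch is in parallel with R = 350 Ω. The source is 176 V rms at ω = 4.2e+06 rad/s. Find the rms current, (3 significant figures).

2.80 A

X_L = ωL = 96.6 Ω
X_C = 1/(ωC) = 32.6 Ω
Branch 1: Z₁ = R = 350 Ω
Branch 2 (series LC): Z₂ = j(X_L − X_C) = j64.0 Ω
Parallel: Z = Z₁Z₂/(Z₁+Z₂), |Z| = 62.9 Ω, ∠Z = 79.6°
I = V/|Z| = 176/62.9 = 2.80 A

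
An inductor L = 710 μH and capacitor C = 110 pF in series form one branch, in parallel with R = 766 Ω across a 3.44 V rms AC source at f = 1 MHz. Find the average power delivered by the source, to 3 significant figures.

ω = 2πf = 6.283e+06 rad/s
X_L = ωL = 4460 Ω
X_C = 1/(ωC) = 1450 Ω
Branch 1: Z₁ = R = 766 Ω
Branch 2 (series LC): Z₂ = j(X_L − X_C) = j3010 Ω
Parallel: Z = Z₁Z₂/(Z₁+Z₂), |Z| = 742 Ω, ∠Z = 14.3°
I = V/|Z| = 4.63 mA
P = VI cos φ = 3.44 × 0.00463 × cos(14.3°) = 15.4 mW

15.4 mW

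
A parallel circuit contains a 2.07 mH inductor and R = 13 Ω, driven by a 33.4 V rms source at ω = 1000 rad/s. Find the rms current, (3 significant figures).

X_L = ωL = 2.07 Ω
Parallel: admittances add. Y = 1/R + 1/(jωL)
Y = (0.0769 − j0.483) S
|Y| = 0.489 S → |Z| = 1/|Y| = 2.04 Ω, ∠Z = −∠Y = 81.0°
I = V/|Z| = 33.4/2.04 = 16.3 A

16.3 A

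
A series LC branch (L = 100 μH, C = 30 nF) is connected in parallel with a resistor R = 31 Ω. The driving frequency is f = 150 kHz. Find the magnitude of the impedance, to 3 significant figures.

ω = 2πf = 942500 rad/s
X_L = ωL = 94.2 Ω
X_C = 1/(ωC) = 35.4 Ω
Branch 1: Z₁ = R = 31.0 Ω
Branch 2 (series LC): Z₂ = j(X_L − X_C) = j58.9 Ω
Parallel: Z = Z₁Z₂/(Z₁+Z₂), |Z| = 27.4 Ω, ∠Z = 27.8°

27.4 Ω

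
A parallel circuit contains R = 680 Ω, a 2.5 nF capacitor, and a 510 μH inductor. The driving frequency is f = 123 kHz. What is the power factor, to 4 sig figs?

ω = 2πf = 772800 rad/s
X_L = ωL = 394.1 Ω
X_C = 1/(ωC) = 517.6 Ω
Parallel: admittances add. Y = 1/R + 1/(jωL) + jωC
Y = (0.001471 − j0.0006051) S
|Y| = 0.001590 S → |Z| = 1/|Y| = 628.9 Ω, ∠Z = −∠Y = 22.36°
cos φ = cos(22.36°) = 0.9248

0.9248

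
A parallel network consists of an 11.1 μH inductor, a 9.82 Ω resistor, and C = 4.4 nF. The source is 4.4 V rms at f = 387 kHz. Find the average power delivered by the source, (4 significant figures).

1.971 W

ω = 2πf = 2.432e+06 rad/s
X_L = ωL = 26.99 Ω
X_C = 1/(ωC) = 93.47 Ω
Parallel: admittances add. Y = 1/R + 1/(jωL) + jωC
Y = (0.1018 − j0.02635) S
|Y| = 0.1052 S → |Z| = 1/|Y| = 9.507 Ω, ∠Z = −∠Y = 14.51°
I = V/|Z| = 462.8 mA
P = VI cos φ = 4.4 × 0.4628 × cos(14.51°) = 1.971 W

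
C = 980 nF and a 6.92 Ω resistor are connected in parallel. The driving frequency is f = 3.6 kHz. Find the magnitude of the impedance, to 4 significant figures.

ω = 2πf = 22620 rad/s
X_C = 1/(ωC) = 45.11 Ω
Parallel: admittances add. Y = 1/R + jωC
Y = (0.1445 + j0.02217) S
|Y| = 0.1462 S → |Z| = 1/|Y| = 6.840 Ω, ∠Z = −∠Y = -8.721°

6.840 Ω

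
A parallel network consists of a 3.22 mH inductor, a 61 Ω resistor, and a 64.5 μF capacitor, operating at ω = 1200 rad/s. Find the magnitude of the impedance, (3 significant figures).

X_L = ωL = 3.86 Ω
X_C = 1/(ωC) = 12.9 Ω
Parallel: admittances add. Y = 1/R + 1/(jωL) + jωC
Y = (0.0164 − j0.181) S
|Y| = 0.182 S → |Z| = 1/|Y| = 5.49 Ω, ∠Z = −∠Y = 84.8°

5.49 Ω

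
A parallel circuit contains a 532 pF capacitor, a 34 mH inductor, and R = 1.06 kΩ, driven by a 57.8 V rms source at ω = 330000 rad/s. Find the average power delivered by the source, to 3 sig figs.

X_L = ωL = 11200 Ω
X_C = 1/(ωC) = 5700 Ω
Parallel: admittances add. Y = 1/R + 1/(jωL) + jωC
Y = (0.000943 + j8.64e-05) S
|Y| = 0.000947 S → |Z| = 1/|Y| = 1060 Ω, ∠Z = −∠Y = -5.23°
I = V/|Z| = 54.8 mA
P = VI cos φ = 57.8 × 0.0548 × cos(-5.23°) = 3.15 W

3.15 W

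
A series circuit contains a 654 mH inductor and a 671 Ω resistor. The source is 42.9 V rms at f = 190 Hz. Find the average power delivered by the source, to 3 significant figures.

1.17 W

ω = 2πf = 1194 rad/s
X_L = ωL = 781 Ω
Z = 671 + j781 Ω
|Z| = √(671² + 781²) = 1030 Ω
∠Z = arctan(781/671) = 49.3°
I = V/|Z| = 41.7 mA
P = VI cos φ = 42.9 × 0.0417 × cos(49.3°) = 1.17 W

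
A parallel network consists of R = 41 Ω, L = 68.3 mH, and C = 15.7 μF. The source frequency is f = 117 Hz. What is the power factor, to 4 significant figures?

ω = 2πf = 735.1 rad/s
X_L = ωL = 50.21 Ω
X_C = 1/(ωC) = 86.64 Ω
Parallel: admittances add. Y = 1/R + 1/(jωL) + jωC
Y = (0.02439 − j0.008375) S
|Y| = 0.02579 S → |Z| = 1/|Y| = 38.78 Ω, ∠Z = −∠Y = 18.95°
cos φ = cos(18.95°) = 0.9458

0.9458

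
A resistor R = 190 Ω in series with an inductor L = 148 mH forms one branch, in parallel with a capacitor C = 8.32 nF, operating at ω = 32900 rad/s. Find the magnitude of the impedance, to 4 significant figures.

14470 Ω

X_L = ωL = 4869 Ω
X_C = 1/(ωC) = 3653 Ω
Branch 1 (R+jX_L): Z₁ = 190.0 + j4869 Ω, |Z₁| = 4873 Ω
Branch 2 (−jX_C): Z₂ = −j3653 Ω
Parallel: Z = Z₁Z₂/(Z₁+Z₂), |Z| = 14470 Ω, ∠Z = -83.35°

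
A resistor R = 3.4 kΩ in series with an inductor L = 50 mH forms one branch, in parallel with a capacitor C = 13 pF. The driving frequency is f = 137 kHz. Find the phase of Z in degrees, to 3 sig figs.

ω = 2πf = 860800 rad/s
X_L = ωL = 43000 Ω
X_C = 1/(ωC) = 89400 Ω
Branch 1 (R+jX_L): Z₁ = 3400 + j43000 Ω, |Z₁| = 43200 Ω
Branch 2 (−jX_C): Z₂ = −j89400 Ω
Parallel: Z = Z₁Z₂/(Z₁+Z₂), |Z| = 83100 Ω, ∠Z = 81.3°

81.3°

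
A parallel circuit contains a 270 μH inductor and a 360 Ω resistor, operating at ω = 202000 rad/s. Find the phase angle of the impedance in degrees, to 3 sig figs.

X_L = ωL = 54.5 Ω
Parallel: admittances add. Y = 1/R + 1/(jωL)
Y = (0.00278 − j0.0183) S
|Y| = 0.0185 S → |Z| = 1/|Y| = 53.9 Ω, ∠Z = −∠Y = 81.4°

81.4°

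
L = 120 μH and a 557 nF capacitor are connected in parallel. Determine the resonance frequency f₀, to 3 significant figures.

19.5 kHz

ω₀ = 1/√(LC) = 1/√(0.00012 × 5.57e-07) = 122300 rad/s
f₀ = ω₀/(2π) = 19.5 kHz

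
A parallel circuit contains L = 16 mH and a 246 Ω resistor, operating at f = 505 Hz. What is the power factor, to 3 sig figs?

ω = 2πf = 3173 rad/s
X_L = ωL = 50.8 Ω
Parallel: admittances add. Y = 1/R + 1/(jωL)
Y = (0.00407 − j0.0197) S
|Y| = 0.0201 S → |Z| = 1/|Y| = 49.7 Ω, ∠Z = −∠Y = 78.3°
cos φ = cos(78.3°) = 0.202

0.202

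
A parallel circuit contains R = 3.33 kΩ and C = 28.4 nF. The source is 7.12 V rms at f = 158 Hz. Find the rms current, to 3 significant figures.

2.15 mA

ω = 2πf = 992.7 rad/s
X_C = 1/(ωC) = 35500 Ω
Parallel: admittances add. Y = 1/R + jωC
Y = (0.000300 + j2.82e-05) S
|Y| = 0.000302 S → |Z| = 1/|Y| = 3320 Ω, ∠Z = −∠Y = -5.36°
I = V/|Z| = 7.12/3320 = 2.15 mA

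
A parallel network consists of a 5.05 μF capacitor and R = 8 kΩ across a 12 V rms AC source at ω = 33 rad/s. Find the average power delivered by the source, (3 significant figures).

X_C = 1/(ωC) = 6000 Ω
Parallel: admittances add. Y = 1/R + jωC
Y = (0.000125 + j0.000167) S
|Y| = 0.000208 S → |Z| = 1/|Y| = 4800 Ω, ∠Z = −∠Y = -53.1°
I = V/|Z| = 2.50 mA
P = VI cos φ = 12 × 0.00250 × cos(-53.1°) = 18.0 mW

18.0 mW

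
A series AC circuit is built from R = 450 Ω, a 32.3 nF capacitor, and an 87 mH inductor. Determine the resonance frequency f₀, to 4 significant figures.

3.002 kHz

ω₀ = 1/√(LC) = 1/√(0.087 × 3.23e-08) = 18860 rad/s
f₀ = ω₀/(2π) = 3.002 kHz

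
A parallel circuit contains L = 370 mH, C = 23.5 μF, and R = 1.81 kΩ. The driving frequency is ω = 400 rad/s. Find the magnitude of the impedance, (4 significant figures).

370.3 Ω

X_L = ωL = 148.0 Ω
X_C = 1/(ωC) = 106.4 Ω
Parallel: admittances add. Y = 1/R + 1/(jωL) + jωC
Y = (0.0005525 + j0.002643) S
|Y| = 0.002700 S → |Z| = 1/|Y| = 370.3 Ω, ∠Z = −∠Y = -78.19°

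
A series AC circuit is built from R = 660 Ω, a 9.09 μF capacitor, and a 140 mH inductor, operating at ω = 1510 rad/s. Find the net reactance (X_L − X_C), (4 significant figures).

X_L = ωL = 211.4 Ω
X_C = 1/(ωC) = 72.85 Ω
X = 211.4 − 72.85 = 138.5 Ω

138.5 Ω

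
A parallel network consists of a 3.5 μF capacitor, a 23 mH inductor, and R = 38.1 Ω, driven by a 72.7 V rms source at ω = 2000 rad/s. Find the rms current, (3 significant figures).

2.19 A

X_L = ωL = 46.0 Ω
X_C = 1/(ωC) = 143 Ω
Parallel: admittances add. Y = 1/R + 1/(jωL) + jωC
Y = (0.0262 − j0.0147) S
|Y| = 0.0301 S → |Z| = 1/|Y| = 33.2 Ω, ∠Z = −∠Y = 29.3°
I = V/|Z| = 72.7/33.2 = 2.19 A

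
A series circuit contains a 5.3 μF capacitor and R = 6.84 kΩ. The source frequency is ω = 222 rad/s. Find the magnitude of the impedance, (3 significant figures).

6890 Ω

X_C = 1/(ωC) = 850 Ω
Z = 6840 − j850 Ω
|Z| = √(6840² + 850²) = 6890 Ω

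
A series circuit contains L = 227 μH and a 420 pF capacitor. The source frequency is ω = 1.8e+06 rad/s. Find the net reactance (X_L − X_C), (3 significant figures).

X_L = ωL = 409 Ω
X_C = 1/(ωC) = 1320 Ω
X = 409 − 1320 = -914 Ω

-914 Ω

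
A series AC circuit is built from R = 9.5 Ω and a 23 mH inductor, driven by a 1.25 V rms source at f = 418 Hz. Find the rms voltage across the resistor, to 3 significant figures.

0.194 V

ω = 2πf = 2626 rad/s
X_L = ωL = 60.4 Ω
Z = 9.50 + j60.4 Ω
|Z| = √(9.50² + 60.4²) = 61.1 Ω
I = V/|Z| = 20.4 mA
V_R = I·|Z_R| = 0.0204 × 9.50 = 0.194 V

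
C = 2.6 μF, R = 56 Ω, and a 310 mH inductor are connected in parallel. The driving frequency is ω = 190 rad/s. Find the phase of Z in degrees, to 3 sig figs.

X_L = ωL = 58.9 Ω
X_C = 1/(ωC) = 2020 Ω
Parallel: admittances add. Y = 1/R + 1/(jωL) + jωC
Y = (0.0179 − j0.0165) S
|Y| = 0.0243 S → |Z| = 1/|Y| = 41.1 Ω, ∠Z = −∠Y = 42.7°

42.7°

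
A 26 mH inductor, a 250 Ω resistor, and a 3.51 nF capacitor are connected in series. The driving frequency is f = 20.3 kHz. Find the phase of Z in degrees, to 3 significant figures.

77.0°

ω = 2πf = 127500 rad/s
X_L = ωL = 3320 Ω
X_C = 1/(ωC) = 2230 Ω
Net reactance X = X_L − X_C = 1080 Ω
Z = 250 + j1080 Ω
|Z| = √(250² + 1080²) = 1110 Ω
∠Z = arctan(1080/250) = 77.0°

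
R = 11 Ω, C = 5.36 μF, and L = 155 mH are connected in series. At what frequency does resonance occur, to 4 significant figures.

174.6 Hz

ω₀ = 1/√(LC) = 1/√(0.155 × 5.36e-06) = 1097 rad/s
f₀ = ω₀/(2π) = 174.6 Hz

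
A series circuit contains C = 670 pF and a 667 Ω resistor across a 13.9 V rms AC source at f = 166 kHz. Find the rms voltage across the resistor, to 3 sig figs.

5.87 V

ω = 2πf = 1.043e+06 rad/s
X_C = 1/(ωC) = 1430 Ω
Z = 667 − j1430 Ω
|Z| = √(667² + 1430²) = 1580 Ω
I = V/|Z| = 8.80 mA
V_R = I·|Z_R| = 0.00880 × 667 = 5.87 V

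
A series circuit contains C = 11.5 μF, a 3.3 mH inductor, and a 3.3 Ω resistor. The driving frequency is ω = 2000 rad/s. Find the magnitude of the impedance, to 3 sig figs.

37.0 Ω

X_L = ωL = 6.60 Ω
X_C = 1/(ωC) = 43.5 Ω
Net reactance X = X_L − X_C = -36.9 Ω
Z = 3.30 − j36.9 Ω
|Z| = √(3.30² + 36.9²) = 37.0 Ω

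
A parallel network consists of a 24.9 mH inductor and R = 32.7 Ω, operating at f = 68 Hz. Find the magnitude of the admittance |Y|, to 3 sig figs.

ω = 2πf = 427.3 rad/s
X_L = ωL = 10.6 Ω
Parallel: admittances add. Y = 1/R + 1/(jωL)
Y = (0.0306 − j0.0940) S
|Y| = 0.0988 S → |Z| = 1/|Y| = 10.1 Ω, ∠Z = −∠Y = 72.0°

98.8 mS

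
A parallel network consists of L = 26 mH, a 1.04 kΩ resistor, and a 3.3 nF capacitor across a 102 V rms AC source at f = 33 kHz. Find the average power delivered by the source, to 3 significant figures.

ω = 2πf = 207300 rad/s
X_L = ωL = 5390 Ω
X_C = 1/(ωC) = 1460 Ω
Parallel: admittances add. Y = 1/R + 1/(jωL) + jωC
Y = (0.000962 + j0.000499) S
|Y| = 0.00108 S → |Z| = 1/|Y| = 923 Ω, ∠Z = −∠Y = -27.4°
I = V/|Z| = 110 mA
P = VI cos φ = 102 × 0.110 × cos(-27.4°) = 10.0 W

10.0 W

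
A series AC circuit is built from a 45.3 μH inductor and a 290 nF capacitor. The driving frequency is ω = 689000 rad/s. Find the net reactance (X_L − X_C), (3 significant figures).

X_L = ωL = 31.2 Ω
X_C = 1/(ωC) = 5.00 Ω
X = 31.2 − 5.00 = 26.2 Ω

26.2 Ω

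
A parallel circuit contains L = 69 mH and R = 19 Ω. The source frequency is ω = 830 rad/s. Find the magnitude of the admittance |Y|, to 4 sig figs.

X_L = ωL = 57.27 Ω
Parallel: admittances add. Y = 1/R + 1/(jωL)
Y = (0.05263 − j0.01746) S
|Y| = 0.05545 S → |Z| = 1/|Y| = 18.03 Ω, ∠Z = −∠Y = 18.35°

55.45 mS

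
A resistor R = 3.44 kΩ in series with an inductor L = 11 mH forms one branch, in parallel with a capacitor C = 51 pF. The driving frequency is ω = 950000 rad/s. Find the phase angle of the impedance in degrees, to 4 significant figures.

53.12°

X_L = ωL = 10450 Ω
X_C = 1/(ωC) = 20640 Ω
Branch 1 (R+jX_L): Z₁ = 3440 + j10450 Ω, |Z₁| = 11000 Ω
Branch 2 (−jX_C): Z₂ = −j20640 Ω
Parallel: Z = Z₁Z₂/(Z₁+Z₂), |Z| = 21110 Ω, ∠Z = 53.12°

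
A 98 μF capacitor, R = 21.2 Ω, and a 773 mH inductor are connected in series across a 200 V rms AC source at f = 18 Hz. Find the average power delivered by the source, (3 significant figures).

ω = 2πf = 113.1 rad/s
X_L = ωL = 87.4 Ω
X_C = 1/(ωC) = 90.2 Ω
Net reactance X = X_L − X_C = -2.80 Ω
Z = 21.2 − j2.80 Ω
|Z| = √(21.2² + 2.80²) = 21.4 Ω
∠Z = arctan(-2.80/21.2) = -7.52°
I = V/|Z| = 9.35 A
P = VI cos φ = 200 × 9.35 × cos(-7.52°) = 1.85 kW

1.85 kW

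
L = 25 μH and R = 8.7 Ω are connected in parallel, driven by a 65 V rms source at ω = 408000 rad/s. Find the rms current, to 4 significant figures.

9.820 A

X_L = ωL = 10.20 Ω
Parallel: admittances add. Y = 1/R + 1/(jωL)
Y = (0.1149 − j0.09804) S
|Y| = 0.1511 S → |Z| = 1/|Y| = 6.619 Ω, ∠Z = −∠Y = 40.46°
I = V/|Z| = 65/6.619 = 9.820 A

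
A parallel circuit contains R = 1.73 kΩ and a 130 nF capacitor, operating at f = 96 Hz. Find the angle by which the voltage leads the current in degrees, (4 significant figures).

ω = 2πf = 603.2 rad/s
X_C = 1/(ωC) = 12750 Ω
Parallel: admittances add. Y = 1/R + jωC
Y = (0.0005780 + j7.841e-05) S
|Y| = 0.0005833 S → |Z| = 1/|Y| = 1714 Ω, ∠Z = −∠Y = -7.725°

-7.725°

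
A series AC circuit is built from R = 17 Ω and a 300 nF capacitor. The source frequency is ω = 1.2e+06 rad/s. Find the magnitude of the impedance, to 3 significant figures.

17.2 Ω

X_C = 1/(ωC) = 2.78 Ω
Z = 17.0 − j2.78 Ω
|Z| = √(17.0² + 2.78²) = 17.2 Ω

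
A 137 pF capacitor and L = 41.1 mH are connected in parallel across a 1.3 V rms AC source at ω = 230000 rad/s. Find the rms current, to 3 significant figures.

X_L = ωL = 9450 Ω
X_C = 1/(ωC) = 31700 Ω
Parallel: admittances add. Y = 1/(jωL) + jωC
Y = (0 − j7.43e-05) S
|Y| = 7.43e-05 S → |Z| = 1/|Y| = 13500 Ω, ∠Z = −∠Y = 90.0°
I = V/|Z| = 1.3/13500 = 96.6 μA

96.6 μA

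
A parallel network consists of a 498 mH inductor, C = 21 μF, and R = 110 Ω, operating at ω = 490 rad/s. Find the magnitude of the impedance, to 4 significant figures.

X_L = ωL = 244.0 Ω
X_C = 1/(ωC) = 97.18 Ω
Parallel: admittances add. Y = 1/R + 1/(jωL) + jωC
Y = (0.009091 + j0.006192) S
|Y| = 0.01100 S → |Z| = 1/|Y| = 90.91 Ω, ∠Z = −∠Y = -34.26°

90.91 Ω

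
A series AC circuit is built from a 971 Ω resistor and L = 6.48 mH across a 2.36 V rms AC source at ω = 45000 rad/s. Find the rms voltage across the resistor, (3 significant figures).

X_L = ωL = 292 Ω
Z = 971 + j292 Ω
|Z| = √(971² + 292²) = 1010 Ω
I = V/|Z| = 2.33 mA
V_R = I·|Z_R| = 0.00233 × 971 = 2.26 V

2.26 V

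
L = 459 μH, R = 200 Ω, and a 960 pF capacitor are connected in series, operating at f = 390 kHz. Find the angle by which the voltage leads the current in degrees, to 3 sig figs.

ω = 2πf = 2.45e+06 rad/s
X_L = ωL = 1120 Ω
X_C = 1/(ωC) = 425 Ω
Net reactance X = X_L − X_C = 700 Ω
Z = 200 + j700 Ω
|Z| = √(200² + 700²) = 728 Ω
∠Z = arctan(700/200) = 74.0°

74.0°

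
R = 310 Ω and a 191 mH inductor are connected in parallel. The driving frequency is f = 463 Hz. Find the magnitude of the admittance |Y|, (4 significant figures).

3.694 mS

ω = 2πf = 2909 rad/s
X_L = ωL = 555.6 Ω
Parallel: admittances add. Y = 1/R + 1/(jωL)
Y = (0.003226 − j0.001800) S
|Y| = 0.003694 S → |Z| = 1/|Y| = 270.7 Ω, ∠Z = −∠Y = 29.16°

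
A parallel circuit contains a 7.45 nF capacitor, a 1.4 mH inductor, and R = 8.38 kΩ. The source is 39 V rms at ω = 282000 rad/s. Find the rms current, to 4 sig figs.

X_L = ωL = 394.8 Ω
X_C = 1/(ωC) = 476.0 Ω
Parallel: admittances add. Y = 1/R + 1/(jωL) + jωC
Y = (0.0001193 − j0.0004320) S
|Y| = 0.0004482 S → |Z| = 1/|Y| = 2231 Ω, ∠Z = −∠Y = 74.56°
I = V/|Z| = 39/2231 = 17.48 mA

17.48 mA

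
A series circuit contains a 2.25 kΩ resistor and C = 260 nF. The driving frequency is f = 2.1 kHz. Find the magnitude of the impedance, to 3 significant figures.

2270 Ω

ω = 2πf = 13190 rad/s
X_C = 1/(ωC) = 291 Ω
Z = 2250 − j291 Ω
|Z| = √(2250² + 291²) = 2270 Ω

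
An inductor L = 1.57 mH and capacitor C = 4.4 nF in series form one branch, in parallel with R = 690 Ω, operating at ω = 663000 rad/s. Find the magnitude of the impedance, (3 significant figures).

491 Ω

X_L = ωL = 1040 Ω
X_C = 1/(ωC) = 343 Ω
Branch 1: Z₁ = R = 690 Ω
Branch 2 (series LC): Z₂ = j(X_L − X_C) = j698 Ω
Parallel: Z = Z₁Z₂/(Z₁+Z₂), |Z| = 491 Ω, ∠Z = 44.7°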